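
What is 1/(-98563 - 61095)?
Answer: -1/159658 ≈ -6.2634e-6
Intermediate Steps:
1/(-98563 - 61095) = 1/(-159658) = -1/159658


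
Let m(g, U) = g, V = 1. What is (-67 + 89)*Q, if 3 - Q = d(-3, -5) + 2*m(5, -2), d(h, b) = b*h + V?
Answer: -506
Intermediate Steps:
d(h, b) = 1 + b*h (d(h, b) = b*h + 1 = 1 + b*h)
Q = -23 (Q = 3 - ((1 - 5*(-3)) + 2*5) = 3 - ((1 + 15) + 10) = 3 - (16 + 10) = 3 - 1*26 = 3 - 26 = -23)
(-67 + 89)*Q = (-67 + 89)*(-23) = 22*(-23) = -506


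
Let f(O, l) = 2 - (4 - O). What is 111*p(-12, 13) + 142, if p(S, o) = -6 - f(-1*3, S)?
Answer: 31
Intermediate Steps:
f(O, l) = -2 + O (f(O, l) = 2 + (-4 + O) = -2 + O)
p(S, o) = -1 (p(S, o) = -6 - (-2 - 1*3) = -6 - (-2 - 3) = -6 - 1*(-5) = -6 + 5 = -1)
111*p(-12, 13) + 142 = 111*(-1) + 142 = -111 + 142 = 31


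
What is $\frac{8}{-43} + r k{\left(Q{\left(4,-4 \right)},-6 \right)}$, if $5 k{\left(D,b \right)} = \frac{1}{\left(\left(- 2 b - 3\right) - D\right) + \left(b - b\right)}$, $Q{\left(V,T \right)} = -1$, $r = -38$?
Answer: $- \frac{1017}{1075} \approx -0.94605$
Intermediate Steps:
$k{\left(D,b \right)} = \frac{1}{5 \left(-3 - D - 2 b\right)}$ ($k{\left(D,b \right)} = \frac{1}{5 \left(\left(\left(- 2 b - 3\right) - D\right) + \left(b - b\right)\right)} = \frac{1}{5 \left(\left(\left(-3 - 2 b\right) - D\right) + 0\right)} = \frac{1}{5 \left(\left(-3 - D - 2 b\right) + 0\right)} = \frac{1}{5 \left(-3 - D - 2 b\right)}$)
$\frac{8}{-43} + r k{\left(Q{\left(4,-4 \right)},-6 \right)} = \frac{8}{-43} - 38 \left(- \frac{1}{15 + 5 \left(-1\right) + 10 \left(-6\right)}\right) = 8 \left(- \frac{1}{43}\right) - 38 \left(- \frac{1}{15 - 5 - 60}\right) = - \frac{8}{43} - 38 \left(- \frac{1}{-50}\right) = - \frac{8}{43} - 38 \left(\left(-1\right) \left(- \frac{1}{50}\right)\right) = - \frac{8}{43} - \frac{19}{25} = - \frac{1017}{1075}$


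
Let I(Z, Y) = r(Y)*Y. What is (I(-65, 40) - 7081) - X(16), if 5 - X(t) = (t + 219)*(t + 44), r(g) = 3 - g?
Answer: 5534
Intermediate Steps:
X(t) = 5 - (44 + t)*(219 + t) (X(t) = 5 - (t + 219)*(t + 44) = 5 - (219 + t)*(44 + t) = 5 - (44 + t)*(219 + t))
I(Z, Y) = Y*(3 - Y) (I(Z, Y) = (3 - Y)*Y = Y*(3 - Y))
(I(-65, 40) - 7081) - X(16) = (40*(3 - 1*40) - 7081) - (-9631 - 1*16**2 - 263*16) = (40*(3 - 40) - 7081) - (-9631 - 1*256 - 4208) = (40*(-37) - 7081) - (-9631 - 256 - 4208) = (-1480 - 7081) - 1*(-14095) = -8561 + 14095 = 5534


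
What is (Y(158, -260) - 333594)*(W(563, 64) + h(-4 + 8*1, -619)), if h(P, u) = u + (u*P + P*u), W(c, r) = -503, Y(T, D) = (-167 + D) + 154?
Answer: 2027908158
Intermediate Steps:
Y(T, D) = -13 + D
h(P, u) = u + 2*P*u (h(P, u) = u + (P*u + P*u) = u + 2*P*u)
(Y(158, -260) - 333594)*(W(563, 64) + h(-4 + 8*1, -619)) = ((-13 - 260) - 333594)*(-503 - 619*(1 + 2*(-4 + 8*1))) = (-273 - 333594)*(-503 - 619*(1 + 2*(-4 + 8))) = -333867*(-503 - 619*(1 + 2*4)) = -333867*(-503 - 619*(1 + 8)) = -333867*(-503 - 619*9) = -333867*(-503 - 5571) = -333867*(-6074) = 2027908158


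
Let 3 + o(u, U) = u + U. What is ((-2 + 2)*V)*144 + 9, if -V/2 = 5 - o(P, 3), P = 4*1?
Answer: 9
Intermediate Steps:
P = 4
o(u, U) = -3 + U + u (o(u, U) = -3 + (u + U) = -3 + (U + u) = -3 + U + u)
V = -2 (V = -2*(5 - (-3 + 3 + 4)) = -2*(5 - 1*4) = -2*(5 - 4) = -2*1 = -2)
((-2 + 2)*V)*144 + 9 = ((-2 + 2)*(-2))*144 + 9 = (0*(-2))*144 + 9 = 0*144 + 9 = 0 + 9 = 9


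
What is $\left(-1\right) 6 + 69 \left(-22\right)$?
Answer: $-1524$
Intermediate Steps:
$\left(-1\right) 6 + 69 \left(-22\right) = -6 - 1518 = -1524$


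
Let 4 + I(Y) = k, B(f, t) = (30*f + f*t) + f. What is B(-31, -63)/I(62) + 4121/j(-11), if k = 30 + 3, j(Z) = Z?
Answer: -108597/319 ≈ -340.43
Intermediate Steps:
k = 33
B(f, t) = 31*f + f*t
I(Y) = 29 (I(Y) = -4 + 33 = 29)
B(-31, -63)/I(62) + 4121/j(-11) = -31*(31 - 63)/29 + 4121/(-11) = -31*(-32)*(1/29) + 4121*(-1/11) = 992*(1/29) - 4121/11 = 992/29 - 4121/11 = -108597/319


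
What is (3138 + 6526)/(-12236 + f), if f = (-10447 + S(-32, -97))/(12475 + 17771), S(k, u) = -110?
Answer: -97432448/123366871 ≈ -0.78978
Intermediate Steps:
f = -3519/10082 (f = (-10447 - 110)/(12475 + 17771) = -10557/30246 = -10557*1/30246 = -3519/10082 ≈ -0.34904)
(3138 + 6526)/(-12236 + f) = (3138 + 6526)/(-12236 - 3519/10082) = 9664/(-123366871/10082) = 9664*(-10082/123366871) = -97432448/123366871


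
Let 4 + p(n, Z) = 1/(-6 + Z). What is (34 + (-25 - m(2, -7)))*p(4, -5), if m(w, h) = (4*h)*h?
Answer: 765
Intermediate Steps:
m(w, h) = 4*h²
p(n, Z) = -4 + 1/(-6 + Z)
(34 + (-25 - m(2, -7)))*p(4, -5) = (34 + (-25 - 4*(-7)²))*((25 - 4*(-5))/(-6 - 5)) = (34 + (-25 - 4*49))*((25 + 20)/(-11)) = (34 + (-25 - 1*196))*(-1/11*45) = (34 + (-25 - 196))*(-45/11) = (34 - 221)*(-45/11) = -187*(-45/11) = 765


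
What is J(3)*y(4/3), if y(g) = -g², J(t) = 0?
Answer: 0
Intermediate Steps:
J(3)*y(4/3) = 0*(-(4/3)²) = 0*(-1*16/9) = 0*(-16/9) = 0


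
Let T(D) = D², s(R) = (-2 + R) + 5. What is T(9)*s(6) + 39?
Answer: 768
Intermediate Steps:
s(R) = 3 + R
T(9)*s(6) + 39 = 9²*(3 + 6) + 39 = 81*9 + 39 = 729 + 39 = 768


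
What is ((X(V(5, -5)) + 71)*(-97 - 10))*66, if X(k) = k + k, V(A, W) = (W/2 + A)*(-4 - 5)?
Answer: -183612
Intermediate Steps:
V(A, W) = -9*A - 9*W/2 (V(A, W) = (W*(½) + A)*(-9) = (W/2 + A)*(-9) = (A + W/2)*(-9) = -9*A - 9*W/2)
X(k) = 2*k
((X(V(5, -5)) + 71)*(-97 - 10))*66 = ((2*(-9*5 - 9/2*(-5)) + 71)*(-97 - 10))*66 = ((2*(-45 + 45/2) + 71)*(-107))*66 = ((2*(-45/2) + 71)*(-107))*66 = ((-45 + 71)*(-107))*66 = (26*(-107))*66 = -2782*66 = -183612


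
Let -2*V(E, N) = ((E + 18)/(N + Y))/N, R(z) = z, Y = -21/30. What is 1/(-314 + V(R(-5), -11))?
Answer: -99/31091 ≈ -0.0031842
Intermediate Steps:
Y = -7/10 (Y = -21*1/30 = -7/10 ≈ -0.70000)
V(E, N) = -(18 + E)/(2*N*(-7/10 + N)) (V(E, N) = -(E + 18)/(N - 7/10)/(2*N) = -(18 + E)/(-7/10 + N)/(2*N) = -(18 + E)/(2*N*(-7/10 + N)))
1/(-314 + V(R(-5), -11)) = 1/(-314 + 5*(-18 - 1*(-5))/(-11*(-7 + 10*(-11)))) = 1/(-314 + 5*(-1/11)*(-18 + 5)/(-7 - 110)) = 1/(-314 + 5*(-1/11)*(-13)/(-117)) = 1/(-314 + 5*(-1/11)*(-1/117)*(-13)) = 1/(-314 - 5/99) = 1/(-31091/99) = -99/31091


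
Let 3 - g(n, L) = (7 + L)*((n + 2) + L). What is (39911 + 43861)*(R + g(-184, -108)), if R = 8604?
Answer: -1732656276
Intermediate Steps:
g(n, L) = 3 - (7 + L)*(2 + L + n) (g(n, L) = 3 - (7 + L)*((n + 2) + L) = 3 - (7 + L)*((2 + n) + L) = 3 - (7 + L)*(2 + L + n))
(39911 + 43861)*(R + g(-184, -108)) = (39911 + 43861)*(8604 + (-11 - 1*(-108)**2 - 9*(-108) - 7*(-184) - 1*(-108)*(-184))) = 83772*(8604 + (-11 - 1*11664 + 972 + 1288 - 19872)) = 83772*(8604 + (-11 - 11664 + 972 + 1288 - 19872)) = 83772*(8604 - 29287) = 83772*(-20683) = -1732656276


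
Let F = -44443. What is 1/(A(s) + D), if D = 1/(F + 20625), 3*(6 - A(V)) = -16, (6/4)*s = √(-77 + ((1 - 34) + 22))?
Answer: 71454/809809 ≈ 0.088236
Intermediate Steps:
s = 4*I*√22/3 (s = 2*√(-77 + ((1 - 34) + 22))/3 = 2*√(-77 + (-33 + 22))/3 = 2*√(-77 - 11)/3 = 2*√(-88)/3 = 2*(2*I*√22)/3 = 4*I*√22/3 ≈ 6.2539*I)
A(V) = 34/3 (A(V) = 6 - ⅓*(-16) = 6 + 16/3 = 34/3)
D = -1/23818 (D = 1/(-44443 + 20625) = 1/(-23818) = -1/23818 ≈ -4.1985e-5)
1/(A(s) + D) = 1/(34/3 - 1/23818) = 1/(809809/71454) = 71454/809809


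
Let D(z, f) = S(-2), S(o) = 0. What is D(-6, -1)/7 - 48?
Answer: -48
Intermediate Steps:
D(z, f) = 0
D(-6, -1)/7 - 48 = 0/7 - 48 = 0*(⅐) - 48 = 0 - 48 = -48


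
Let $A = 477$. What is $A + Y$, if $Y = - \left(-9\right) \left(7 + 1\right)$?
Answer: $549$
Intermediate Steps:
$Y = 72$ ($Y = - \left(-9\right) 8 = \left(-1\right) \left(-72\right) = 72$)
$A + Y = 477 + 72 = 549$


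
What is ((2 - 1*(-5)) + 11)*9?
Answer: 162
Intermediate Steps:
((2 - 1*(-5)) + 11)*9 = ((2 + 5) + 11)*9 = (7 + 11)*9 = 18*9 = 162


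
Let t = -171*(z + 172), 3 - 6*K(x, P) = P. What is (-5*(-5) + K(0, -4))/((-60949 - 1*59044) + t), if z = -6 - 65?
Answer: -157/823584 ≈ -0.00019063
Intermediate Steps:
K(x, P) = 1/2 - P/6
z = -71
t = -17271 (t = -171*(-71 + 172) = -171*101 = -17271)
(-5*(-5) + K(0, -4))/((-60949 - 1*59044) + t) = (-5*(-5) + (1/2 - 1/6*(-4)))/((-60949 - 1*59044) - 17271) = (25 + (1/2 + 2/3))/((-60949 - 59044) - 17271) = (25 + 7/6)/(-119993 - 17271) = (157/6)/(-137264) = -1/137264*157/6 = -157/823584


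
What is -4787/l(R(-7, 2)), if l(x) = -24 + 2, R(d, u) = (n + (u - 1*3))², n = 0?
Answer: 4787/22 ≈ 217.59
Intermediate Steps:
R(d, u) = (-3 + u)² (R(d, u) = (0 + (u - 1*3))² = (0 + (u - 3))² = (0 + (-3 + u))² = (-3 + u)²)
l(x) = -22
-4787/l(R(-7, 2)) = -4787/(-22) = -4787*(-1/22) = 4787/22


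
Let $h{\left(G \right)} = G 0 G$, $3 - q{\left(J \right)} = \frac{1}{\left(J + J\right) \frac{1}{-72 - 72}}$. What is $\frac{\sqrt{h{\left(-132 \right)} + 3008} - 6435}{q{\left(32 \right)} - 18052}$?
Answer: $\frac{25740}{72187} - \frac{32 \sqrt{47}}{72187} \approx 0.35353$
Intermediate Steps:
$q{\left(J \right)} = 3 + \frac{72}{J}$ ($q{\left(J \right)} = 3 - \frac{1}{\left(J + J\right) \frac{1}{-72 - 72}} = 3 - \frac{1}{2 J \frac{1}{-144}} = 3 - \frac{1}{2 J \left(- \frac{1}{144}\right)} = 3 - \frac{1}{\left(- \frac{1}{72}\right) J} = 3 - - \frac{72}{J} = 3 + \frac{72}{J}$)
$h{\left(G \right)} = 0$ ($h{\left(G \right)} = 0 G = 0$)
$\frac{\sqrt{h{\left(-132 \right)} + 3008} - 6435}{q{\left(32 \right)} - 18052} = \frac{\sqrt{0 + 3008} - 6435}{\left(3 + \frac{72}{32}\right) - 18052} = \frac{\sqrt{3008} - 6435}{\left(3 + 72 \cdot \frac{1}{32}\right) - 18052} = \frac{8 \sqrt{47} - 6435}{\left(3 + \frac{9}{4}\right) - 18052} = \frac{-6435 + 8 \sqrt{47}}{\frac{21}{4} - 18052} = \frac{-6435 + 8 \sqrt{47}}{- \frac{72187}{4}} = \left(-6435 + 8 \sqrt{47}\right) \left(- \frac{4}{72187}\right) = \frac{25740}{72187} - \frac{32 \sqrt{47}}{72187}$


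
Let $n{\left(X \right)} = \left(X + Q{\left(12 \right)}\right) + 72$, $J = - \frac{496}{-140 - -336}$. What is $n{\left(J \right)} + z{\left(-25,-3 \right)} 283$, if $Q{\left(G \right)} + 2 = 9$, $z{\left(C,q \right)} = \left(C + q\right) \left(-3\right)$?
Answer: $\frac{1168575}{49} \approx 23848.0$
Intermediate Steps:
$z{\left(C,q \right)} = - 3 C - 3 q$
$Q{\left(G \right)} = 7$ ($Q{\left(G \right)} = -2 + 9 = 7$)
$J = - \frac{124}{49}$ ($J = - \frac{496}{-140 + 336} = - \frac{496}{196} = \left(-496\right) \frac{1}{196} = - \frac{124}{49} \approx -2.5306$)
$n{\left(X \right)} = 79 + X$ ($n{\left(X \right)} = \left(X + 7\right) + 72 = \left(7 + X\right) + 72 = 79 + X$)
$n{\left(J \right)} + z{\left(-25,-3 \right)} 283 = \left(79 - \frac{124}{49}\right) + \left(\left(-3\right) \left(-25\right) - -9\right) 283 = \frac{3747}{49} + \left(75 + 9\right) 283 = \frac{3747}{49} + 84 \cdot 283 = \frac{3747}{49} + 23772 = \frac{1168575}{49}$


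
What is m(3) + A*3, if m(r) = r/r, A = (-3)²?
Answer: 28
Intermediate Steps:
A = 9
m(r) = 1
m(3) + A*3 = 1 + 9*3 = 1 + 27 = 28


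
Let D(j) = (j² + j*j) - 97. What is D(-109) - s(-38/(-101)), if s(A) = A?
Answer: 2390127/101 ≈ 23665.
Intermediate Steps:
D(j) = -97 + 2*j² (D(j) = (j² + j²) - 97 = 2*j² - 97 = -97 + 2*j²)
D(-109) - s(-38/(-101)) = (-97 + 2*(-109)²) - (-38)/(-101) = (-97 + 2*11881) - (-38)*(-1)/101 = (-97 + 23762) - 1*38/101 = 23665 - 38/101 = 2390127/101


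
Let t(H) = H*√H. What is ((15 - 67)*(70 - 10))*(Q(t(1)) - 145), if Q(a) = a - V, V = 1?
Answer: 452400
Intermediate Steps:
t(H) = H^(3/2)
Q(a) = -1 + a (Q(a) = a - 1*1 = a - 1 = -1 + a)
((15 - 67)*(70 - 10))*(Q(t(1)) - 145) = ((15 - 67)*(70 - 10))*((-1 + 1^(3/2)) - 145) = (-52*60)*((-1 + 1) - 145) = -3120*(0 - 145) = -3120*(-145) = 452400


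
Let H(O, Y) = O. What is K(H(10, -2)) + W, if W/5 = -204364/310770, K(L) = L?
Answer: 208588/31077 ≈ 6.7120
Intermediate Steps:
W = -102182/31077 (W = 5*(-204364/310770) = 5*(-204364*1/310770) = 5*(-102182/155385) = -102182/31077 ≈ -3.2880)
K(H(10, -2)) + W = 10 - 102182/31077 = 208588/31077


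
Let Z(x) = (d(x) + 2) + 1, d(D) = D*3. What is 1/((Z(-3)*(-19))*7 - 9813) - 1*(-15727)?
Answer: 141778904/9015 ≈ 15727.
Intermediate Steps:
d(D) = 3*D
Z(x) = 3 + 3*x (Z(x) = (3*x + 2) + 1 = (2 + 3*x) + 1 = 3 + 3*x)
1/((Z(-3)*(-19))*7 - 9813) - 1*(-15727) = 1/(((3 + 3*(-3))*(-19))*7 - 9813) - 1*(-15727) = 1/(((3 - 9)*(-19))*7 - 9813) + 15727 = 1/(-6*(-19)*7 - 9813) + 15727 = 1/(114*7 - 9813) + 15727 = 1/(798 - 9813) + 15727 = 1/(-9015) + 15727 = -1/9015 + 15727 = 141778904/9015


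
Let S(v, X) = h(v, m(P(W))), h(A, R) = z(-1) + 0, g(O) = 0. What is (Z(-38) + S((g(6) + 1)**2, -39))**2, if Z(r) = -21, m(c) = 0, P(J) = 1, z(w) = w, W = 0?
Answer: 484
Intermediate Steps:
h(A, R) = -1 (h(A, R) = -1 + 0 = -1)
S(v, X) = -1
(Z(-38) + S((g(6) + 1)**2, -39))**2 = (-21 - 1)**2 = (-22)**2 = 484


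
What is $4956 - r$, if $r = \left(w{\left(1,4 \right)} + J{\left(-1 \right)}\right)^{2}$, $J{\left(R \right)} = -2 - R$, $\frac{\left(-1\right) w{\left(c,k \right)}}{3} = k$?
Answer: $4787$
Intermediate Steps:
$w{\left(c,k \right)} = - 3 k$
$r = 169$ ($r = \left(\left(-3\right) 4 - 1\right)^{2} = \left(-12 + \left(-2 + 1\right)\right)^{2} = \left(-12 - 1\right)^{2} = \left(-13\right)^{2} = 169$)
$4956 - r = 4956 - 169 = 4787$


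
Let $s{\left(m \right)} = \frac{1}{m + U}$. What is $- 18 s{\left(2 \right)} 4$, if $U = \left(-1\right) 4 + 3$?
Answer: $-72$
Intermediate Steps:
$U = -1$ ($U = -4 + 3 = -1$)
$s{\left(m \right)} = \frac{1}{-1 + m}$ ($s{\left(m \right)} = \frac{1}{m - 1} = \frac{1}{-1 + m}$)
$- 18 s{\left(2 \right)} 4 = - \frac{18}{-1 + 2} \cdot 4 = - \frac{18}{1} \cdot 4 = \left(-18\right) 1 \cdot 4 = \left(-18\right) 4 = -72$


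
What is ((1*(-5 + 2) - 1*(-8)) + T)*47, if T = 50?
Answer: 2585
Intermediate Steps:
((1*(-5 + 2) - 1*(-8)) + T)*47 = ((1*(-5 + 2) - 1*(-8)) + 50)*47 = ((1*(-3) + 8) + 50)*47 = ((-3 + 8) + 50)*47 = (5 + 50)*47 = 55*47 = 2585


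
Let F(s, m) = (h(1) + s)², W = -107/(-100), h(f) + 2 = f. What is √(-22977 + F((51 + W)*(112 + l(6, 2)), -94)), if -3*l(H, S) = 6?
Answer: 3*√364134621/10 ≈ 5724.7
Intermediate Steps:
l(H, S) = -2 (l(H, S) = -⅓*6 = -2)
h(f) = -2 + f
W = 107/100 (W = -107*(-1/100) = 107/100 ≈ 1.0700)
F(s, m) = (-1 + s)² (F(s, m) = ((-2 + 1) + s)² = (-1 + s)²)
√(-22977 + F((51 + W)*(112 + l(6, 2)), -94)) = √(-22977 + (-1 + (51 + 107/100)*(112 - 2))²) = √(-22977 + (-1 + (5207/100)*110)²) = √(-22977 + (-1 + 57277/10)²) = √(-22977 + (57267/10)²) = √(-22977 + 3279509289/100) = √(3277211589/100) = 3*√364134621/10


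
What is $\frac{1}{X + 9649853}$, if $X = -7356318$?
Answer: $\frac{1}{2293535} \approx 4.3601 \cdot 10^{-7}$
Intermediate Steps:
$\frac{1}{X + 9649853} = \frac{1}{-7356318 + 9649853} = \frac{1}{2293535}$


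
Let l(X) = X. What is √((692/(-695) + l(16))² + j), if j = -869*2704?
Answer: 8*I*√17732684519/695 ≈ 1532.8*I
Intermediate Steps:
j = -2349776
√((692/(-695) + l(16))² + j) = √((692/(-695) + 16)² - 2349776) = √((692*(-1/695) + 16)² - 2349776) = √((-692/695 + 16)² - 2349776) = √((10428/695)² - 2349776) = √(108743184/483025 - 2349776) = √(-1134891809216/483025) = 8*I*√17732684519/695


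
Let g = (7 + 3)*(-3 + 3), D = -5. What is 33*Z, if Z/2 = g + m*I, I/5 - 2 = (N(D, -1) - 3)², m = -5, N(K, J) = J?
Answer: -29700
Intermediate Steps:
I = 90 (I = 10 + 5*(-1 - 3)² = 10 + 5*(-4)² = 10 + 5*16 = 10 + 80 = 90)
g = 0 (g = 10*0 = 0)
Z = -900 (Z = 2*(0 - 5*90) = 2*(0 - 450) = 2*(-450) = -900)
33*Z = 33*(-900) = -29700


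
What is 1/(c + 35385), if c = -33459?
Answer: 1/1926 ≈ 0.00051921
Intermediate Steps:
1/(c + 35385) = 1/(-33459 + 35385) = 1/1926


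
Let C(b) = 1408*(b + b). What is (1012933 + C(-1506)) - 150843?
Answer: -3378806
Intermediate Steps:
C(b) = 2816*b (C(b) = 1408*(2*b) = 2816*b)
(1012933 + C(-1506)) - 150843 = (1012933 + 2816*(-1506)) - 150843 = (1012933 - 4240896) - 150843 = -3227963 - 150843 = -3378806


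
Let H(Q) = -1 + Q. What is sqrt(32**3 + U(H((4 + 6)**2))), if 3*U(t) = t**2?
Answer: sqrt(36035) ≈ 189.83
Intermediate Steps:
U(t) = t**2/3
sqrt(32**3 + U(H((4 + 6)**2))) = sqrt(32**3 + (-1 + (4 + 6)**2)**2/3) = sqrt(32768 + (-1 + 10**2)**2/3) = sqrt(32768 + (-1 + 100)**2/3) = sqrt(32768 + (1/3)*99**2) = sqrt(32768 + (1/3)*9801) = sqrt(32768 + 3267) = sqrt(36035)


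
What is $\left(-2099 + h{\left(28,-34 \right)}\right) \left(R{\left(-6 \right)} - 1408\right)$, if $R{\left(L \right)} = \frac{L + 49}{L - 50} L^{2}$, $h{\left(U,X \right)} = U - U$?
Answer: $\frac{42187801}{14} \approx 3.0134 \cdot 10^{6}$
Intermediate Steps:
$h{\left(U,X \right)} = 0$
$R{\left(L \right)} = \frac{L^{2} \left(49 + L\right)}{-50 + L}$ ($R{\left(L \right)} = \frac{49 + L}{-50 + L} L^{2} = \frac{L^{2} \left(49 + L\right)}{-50 + L}$)
$\left(-2099 + h{\left(28,-34 \right)}\right) \left(R{\left(-6 \right)} - 1408\right) = \left(-2099 + 0\right) \left(\frac{\left(-6\right)^{2} \left(49 - 6\right)}{-50 - 6} - 1408\right) = - 2099 \left(36 \frac{1}{-56} \cdot 43 - 1408\right) = - 2099 \left(36 \left(- \frac{1}{56}\right) 43 - 1408\right) = - 2099 \left(- \frac{387}{14} - 1408\right) = \left(-2099\right) \left(- \frac{20099}{14}\right) = \frac{42187801}{14}$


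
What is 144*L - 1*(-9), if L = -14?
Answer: -2007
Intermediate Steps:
144*L - 1*(-9) = 144*(-14) - 1*(-9) = -2016 + 9 = -2007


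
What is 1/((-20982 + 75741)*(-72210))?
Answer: -1/3954147390 ≈ -2.5290e-10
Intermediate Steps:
1/((-20982 + 75741)*(-72210)) = -1/72210/54759 = (1/54759)*(-1/72210) = -1/3954147390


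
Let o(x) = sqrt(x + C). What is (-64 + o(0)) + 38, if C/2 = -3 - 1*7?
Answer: -26 + 2*I*sqrt(5) ≈ -26.0 + 4.4721*I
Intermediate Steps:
C = -20 (C = 2*(-3 - 1*7) = 2*(-3 - 7) = 2*(-10) = -20)
o(x) = sqrt(-20 + x) (o(x) = sqrt(x - 20) = sqrt(-20 + x))
(-64 + o(0)) + 38 = (-64 + sqrt(-20 + 0)) + 38 = (-64 + sqrt(-20)) + 38 = (-64 + 2*I*sqrt(5)) + 38 = -26 + 2*I*sqrt(5)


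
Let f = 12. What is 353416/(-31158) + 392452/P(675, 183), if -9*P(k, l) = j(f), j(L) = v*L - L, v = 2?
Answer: -4585683989/15579 ≈ -2.9435e+5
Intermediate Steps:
j(L) = L (j(L) = 2*L - L = L)
P(k, l) = -4/3 (P(k, l) = -⅑*12 = -4/3)
353416/(-31158) + 392452/P(675, 183) = 353416/(-31158) + 392452/(-4/3) = 353416*(-1/31158) + 392452*(-¾) = -176708/15579 - 294339 = -4585683989/15579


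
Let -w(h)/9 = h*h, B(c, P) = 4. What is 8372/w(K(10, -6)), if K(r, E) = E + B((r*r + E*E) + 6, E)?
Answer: -2093/9 ≈ -232.56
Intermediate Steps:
K(r, E) = 4 + E (K(r, E) = E + 4 = 4 + E)
w(h) = -9*h**2 (w(h) = -9*h*h = -9*h**2)
8372/w(K(10, -6)) = 8372/((-9*(4 - 6)**2)) = 8372/((-9*(-2)**2)) = 8372/((-9*4)) = 8372/(-36) = 8372*(-1/36) = -2093/9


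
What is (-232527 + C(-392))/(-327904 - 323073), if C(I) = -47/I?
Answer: 91150537/255182984 ≈ 0.35720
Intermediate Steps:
(-232527 + C(-392))/(-327904 - 323073) = (-232527 - 47/(-392))/(-327904 - 323073) = (-232527 - 47*(-1/392))/(-650977) = (-232527 + 47/392)*(-1/650977) = -91150537/392*(-1/650977) = 91150537/255182984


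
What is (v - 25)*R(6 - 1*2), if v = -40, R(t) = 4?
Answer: -260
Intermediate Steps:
(v - 25)*R(6 - 1*2) = (-40 - 25)*4 = -65*4 = -260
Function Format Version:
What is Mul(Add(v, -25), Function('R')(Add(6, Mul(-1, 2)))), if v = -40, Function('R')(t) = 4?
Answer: -260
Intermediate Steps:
Mul(Add(v, -25), Function('R')(Add(6, Mul(-1, 2)))) = Mul(Add(-40, -25), 4) = Mul(-65, 4) = -260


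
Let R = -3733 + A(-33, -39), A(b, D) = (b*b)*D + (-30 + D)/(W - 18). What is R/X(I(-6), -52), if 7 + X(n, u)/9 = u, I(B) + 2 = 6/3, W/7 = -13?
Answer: 5036167/57879 ≈ 87.012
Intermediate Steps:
W = -91 (W = 7*(-13) = -91)
I(B) = 0 (I(B) = -2 + 6/3 = -2 + 6*(⅓) = -2 + 2 = 0)
X(n, u) = -63 + 9*u
A(b, D) = 30/109 - D/109 + D*b² (A(b, D) = (b*b)*D + (-30 + D)/(-91 - 18) = b²*D + (-30 + D)/(-109) = D*b² + (-30 + D)*(-1/109) = D*b² + (30/109 - D/109) = 30/109 - D/109 + D*b²)
R = -5036167/109 (R = -3733 + (30/109 - 1/109*(-39) - 39*(-33)²) = -3733 + (30/109 + 39/109 - 39*1089) = -3733 + (30/109 + 39/109 - 42471) = -3733 - 4629270/109 = -5036167/109 ≈ -46203.)
R/X(I(-6), -52) = -5036167/(109*(-63 + 9*(-52))) = -5036167/(109*(-63 - 468)) = -5036167/109/(-531) = -5036167/109*(-1/531) = 5036167/57879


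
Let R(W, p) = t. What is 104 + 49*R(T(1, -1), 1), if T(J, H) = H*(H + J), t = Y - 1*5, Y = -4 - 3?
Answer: -484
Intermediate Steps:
Y = -7
t = -12 (t = -7 - 1*5 = -7 - 5 = -12)
R(W, p) = -12
104 + 49*R(T(1, -1), 1) = 104 + 49*(-12) = 104 - 588 = -484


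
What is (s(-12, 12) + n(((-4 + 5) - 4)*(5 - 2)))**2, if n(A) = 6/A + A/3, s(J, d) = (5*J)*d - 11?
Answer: 4857616/9 ≈ 5.3974e+5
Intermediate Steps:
s(J, d) = -11 + 5*J*d (s(J, d) = 5*J*d - 11 = -11 + 5*J*d)
n(A) = 6/A + A/3 (n(A) = 6/A + A*(1/3) = 6/A + A/3)
(s(-12, 12) + n(((-4 + 5) - 4)*(5 - 2)))**2 = ((-11 + 5*(-12)*12) + (6/((((-4 + 5) - 4)*(5 - 2))) + (((-4 + 5) - 4)*(5 - 2))/3))**2 = ((-11 - 720) + (6/(((1 - 4)*3)) + ((1 - 4)*3)/3))**2 = (-731 + (6/((-3*3)) + (-3*3)/3))**2 = (-731 + (6/(-9) + (1/3)*(-9)))**2 = (-731 + (6*(-1/9) - 3))**2 = (-731 + (-2/3 - 3))**2 = (-731 - 11/3)**2 = (-2204/3)**2 = 4857616/9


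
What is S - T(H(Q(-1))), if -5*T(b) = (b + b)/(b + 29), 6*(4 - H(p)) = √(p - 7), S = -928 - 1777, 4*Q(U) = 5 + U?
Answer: -88384289/32675 - 58*I*√6/32675 ≈ -2705.0 - 0.004348*I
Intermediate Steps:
Q(U) = 5/4 + U/4 (Q(U) = (5 + U)/4 = 5/4 + U/4)
S = -2705
H(p) = 4 - √(-7 + p)/6 (H(p) = 4 - √(p - 7)/6 = 4 - √(-7 + p)/6)
T(b) = -2*b/(5*(29 + b)) (T(b) = -(b + b)/(5*(b + 29)) = -2*b/(5*(29 + b)))
S - T(H(Q(-1))) = -2705 - (-2)*(4 - √(-7 + (5/4 + (¼)*(-1)))/6)/(145 + 5*(4 - √(-7 + (5/4 + (¼)*(-1)))/6)) = -2705 - (-2)*(4 - √(-7 + (5/4 - ¼))/6)/(145 + 5*(4 - √(-7 + (5/4 - ¼))/6)) = -2705 - (-2)*(4 - √(-7 + 1)/6)/(145 + 5*(4 - √(-7 + 1)/6)) = -2705 - (-2)*(4 - I*√6/6)/(145 + 5*(4 - I*√6/6)) = -2705 - (-2)*(4 - I*√6/6)/(145 + (20 - 5*I*√6/6)) = -2705 - (-2)*(4 - I*√6/6)/(165 - 5*I*√6/6) = -2705 + 2*(4 - I*√6/6)/(165 - 5*I*√6/6)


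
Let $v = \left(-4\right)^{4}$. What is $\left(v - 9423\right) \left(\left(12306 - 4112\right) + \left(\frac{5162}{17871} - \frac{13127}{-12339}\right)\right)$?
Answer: $- \frac{5522076833806469}{73503423} \approx -7.5127 \cdot 10^{7}$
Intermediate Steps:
$v = 256$
$\left(v - 9423\right) \left(\left(12306 - 4112\right) + \left(\frac{5162}{17871} - \frac{13127}{-12339}\right)\right) = \left(256 - 9423\right) \left(\left(12306 - 4112\right) + \left(\frac{5162}{17871} - \frac{13127}{-12339}\right)\right) = - 9167 \left(\left(12306 - 4112\right) + \left(5162 \cdot \frac{1}{17871} - - \frac{13127}{12339}\right)\right) = - 9167 \left(8194 + \left(\frac{5162}{17871} + \frac{13127}{12339}\right)\right) = - 9167 \left(8194 + \frac{99428845}{73503423}\right) = \left(-9167\right) \frac{602386476907}{73503423} = - \frac{5522076833806469}{73503423}$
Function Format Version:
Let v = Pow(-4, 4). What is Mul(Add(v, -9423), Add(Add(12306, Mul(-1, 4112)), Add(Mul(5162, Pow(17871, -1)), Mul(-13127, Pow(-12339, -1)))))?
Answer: Rational(-5522076833806469, 73503423) ≈ -7.5127e+7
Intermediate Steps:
v = 256
Mul(Add(v, -9423), Add(Add(12306, Mul(-1, 4112)), Add(Mul(5162, Pow(17871, -1)), Mul(-13127, Pow(-12339, -1))))) = Mul(Add(256, -9423), Add(Add(12306, Mul(-1, 4112)), Add(Mul(5162, Pow(17871, -1)), Mul(-13127, Pow(-12339, -1))))) = Mul(-9167, Add(Add(12306, -4112), Add(Mul(5162, Rational(1, 17871)), Mul(-13127, Rational(-1, 12339))))) = Mul(-9167, Add(8194, Add(Rational(5162, 17871), Rational(13127, 12339)))) = Mul(-9167, Add(8194, Rational(99428845, 73503423))) = Mul(-9167, Rational(602386476907, 73503423)) = Rational(-5522076833806469, 73503423)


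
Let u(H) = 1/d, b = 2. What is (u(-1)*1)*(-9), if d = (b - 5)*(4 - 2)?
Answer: 3/2 ≈ 1.5000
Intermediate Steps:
d = -6 (d = (2 - 5)*(4 - 2) = -3*2 = -6)
u(H) = -⅙ (u(H) = 1/(-6) = -⅙)
(u(-1)*1)*(-9) = -⅙*1*(-9) = -⅙*(-9) = 3/2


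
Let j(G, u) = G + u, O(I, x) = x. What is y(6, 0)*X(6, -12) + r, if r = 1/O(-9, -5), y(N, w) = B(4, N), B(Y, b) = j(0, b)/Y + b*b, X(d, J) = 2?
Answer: 374/5 ≈ 74.800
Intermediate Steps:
B(Y, b) = b² + b/Y (B(Y, b) = (0 + b)/Y + b*b = b/Y + b² = b² + b/Y)
y(N, w) = N² + N/4
r = -⅕ (r = 1/(-5) = -⅕ ≈ -0.20000)
y(6, 0)*X(6, -12) + r = (6*(¼ + 6))*2 - ⅕ = (6*(25/4))*2 - ⅕ = (75/2)*2 - ⅕ = 75 - ⅕ = 374/5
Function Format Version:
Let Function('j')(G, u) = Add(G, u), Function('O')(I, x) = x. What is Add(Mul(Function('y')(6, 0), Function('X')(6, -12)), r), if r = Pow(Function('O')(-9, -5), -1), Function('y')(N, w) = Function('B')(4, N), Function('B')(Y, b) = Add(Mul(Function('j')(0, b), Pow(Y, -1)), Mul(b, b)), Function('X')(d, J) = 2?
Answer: Rational(374, 5) ≈ 74.800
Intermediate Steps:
Function('B')(Y, b) = Add(Pow(b, 2), Mul(b, Pow(Y, -1))) (Function('B')(Y, b) = Add(Mul(Add(0, b), Pow(Y, -1)), Mul(b, b)) = Add(Mul(b, Pow(Y, -1)), Pow(b, 2)) = Add(Pow(b, 2), Mul(b, Pow(Y, -1))))
Function('y')(N, w) = Add(Pow(N, 2), Mul(Rational(1, 4), N)) (Function('y')(N, w) = Add(Pow(N, 2), Mul(N, Pow(4, -1))) = Add(Pow(N, 2), Mul(N, Rational(1, 4))) = Add(Pow(N, 2), Mul(Rational(1, 4), N)))
r = Rational(-1, 5) (r = Pow(-5, -1) = Rational(-1, 5) ≈ -0.20000)
Add(Mul(Function('y')(6, 0), Function('X')(6, -12)), r) = Add(Mul(Mul(6, Add(Rational(1, 4), 6)), 2), Rational(-1, 5)) = Add(Mul(Mul(6, Rational(25, 4)), 2), Rational(-1, 5)) = Add(Mul(Rational(75, 2), 2), Rational(-1, 5)) = Add(75, Rational(-1, 5)) = Rational(374, 5)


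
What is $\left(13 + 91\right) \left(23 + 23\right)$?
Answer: $4784$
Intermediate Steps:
$\left(13 + 91\right) \left(23 + 23\right) = 104 \cdot 46 = 4784$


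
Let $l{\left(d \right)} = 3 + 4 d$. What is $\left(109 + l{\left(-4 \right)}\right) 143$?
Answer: $13728$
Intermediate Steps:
$\left(109 + l{\left(-4 \right)}\right) 143 = \left(109 + \left(3 + 4 \left(-4\right)\right)\right) 143 = \left(109 + \left(3 - 16\right)\right) 143 = \left(109 - 13\right) 143 = 96 \cdot 143 = 13728$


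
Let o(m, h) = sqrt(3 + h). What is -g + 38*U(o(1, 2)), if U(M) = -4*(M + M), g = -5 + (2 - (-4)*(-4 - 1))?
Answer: 23 - 304*sqrt(5) ≈ -656.76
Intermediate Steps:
g = -23 (g = -5 + (2 - (-4)*(-5)) = -5 + (2 - 1*20) = -5 + (2 - 20) = -5 - 18 = -23)
U(M) = -8*M
-g + 38*U(o(1, 2)) = -1*(-23) + 38*(-8*sqrt(3 + 2)) = 23 + 38*(-8*sqrt(5)) = 23 - 304*sqrt(5)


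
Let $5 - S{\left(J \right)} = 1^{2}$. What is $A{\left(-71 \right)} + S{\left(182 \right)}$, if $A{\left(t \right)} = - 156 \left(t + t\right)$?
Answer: $22156$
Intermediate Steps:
$A{\left(t \right)} = - 312 t$ ($A{\left(t \right)} = - 156 \cdot 2 t = - 312 t$)
$S{\left(J \right)} = 4$ ($S{\left(J \right)} = 5 - 1^{2} = 5 - 1 = 4$)
$A{\left(-71 \right)} + S{\left(182 \right)} = \left(-312\right) \left(-71\right) + 4 = 22152 + 4 = 22156$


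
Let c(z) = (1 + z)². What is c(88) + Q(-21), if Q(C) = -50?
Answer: 7871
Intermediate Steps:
c(88) + Q(-21) = (1 + 88)² - 50 = 89² - 50 = 7921 - 50 = 7871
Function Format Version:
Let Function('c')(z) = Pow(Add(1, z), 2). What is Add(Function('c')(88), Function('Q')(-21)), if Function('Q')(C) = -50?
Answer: 7871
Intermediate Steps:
Add(Function('c')(88), Function('Q')(-21)) = Add(Pow(Add(1, 88), 2), -50) = Add(Pow(89, 2), -50) = Add(7921, -50) = 7871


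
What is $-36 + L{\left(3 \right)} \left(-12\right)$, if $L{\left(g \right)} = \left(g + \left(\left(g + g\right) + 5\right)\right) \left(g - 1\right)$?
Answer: $-372$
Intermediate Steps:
$L{\left(g \right)} = \left(-1 + g\right) \left(5 + 3 g\right)$ ($L{\left(g \right)} = \left(g + \left(2 g + 5\right)\right) \left(-1 + g\right) = \left(g + \left(5 + 2 g\right)\right) \left(-1 + g\right) = \left(5 + 3 g\right) \left(-1 + g\right) = \left(-1 + g\right) \left(5 + 3 g\right)$)
$-36 + L{\left(3 \right)} \left(-12\right) = -36 + \left(-5 + 2 \cdot 3 + 3 \cdot 3^{2}\right) \left(-12\right) = -36 + \left(-5 + 6 + 3 \cdot 9\right) \left(-12\right) = -36 + \left(-5 + 6 + 27\right) \left(-12\right) = -36 + 28 \left(-12\right) = -36 - 336 = -372$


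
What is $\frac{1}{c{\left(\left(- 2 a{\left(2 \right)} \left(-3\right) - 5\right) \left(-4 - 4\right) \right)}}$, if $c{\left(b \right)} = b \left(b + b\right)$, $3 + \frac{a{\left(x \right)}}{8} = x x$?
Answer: $\frac{1}{236672} \approx 4.2253 \cdot 10^{-6}$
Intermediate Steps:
$a{\left(x \right)} = -24 + 8 x^{2}$ ($a{\left(x \right)} = -24 + 8 x x = -24 + 8 x^{2}$)
$c{\left(b \right)} = 2 b^{2}$ ($c{\left(b \right)} = b 2 b = 2 b^{2}$)
$\frac{1}{c{\left(\left(- 2 a{\left(2 \right)} \left(-3\right) - 5\right) \left(-4 - 4\right) \right)}} = \frac{1}{2 \left(\left(- 2 \left(-24 + 8 \cdot 2^{2}\right) \left(-3\right) - 5\right) \left(-4 - 4\right)\right)^{2}} = \frac{1}{2 \left(\left(- 2 \left(-24 + 8 \cdot 4\right) \left(-3\right) - 5\right) \left(-4 - 4\right)\right)^{2}} = \frac{1}{2 \left(\left(- 2 \left(-24 + 32\right) \left(-3\right) - 5\right) \left(-8\right)\right)^{2}} = \frac{1}{2 \left(\left(\left(-2\right) 8 \left(-3\right) - 5\right) \left(-8\right)\right)^{2}} = \frac{1}{2 \left(\left(\left(-16\right) \left(-3\right) - 5\right) \left(-8\right)\right)^{2}} = \frac{1}{2 \left(\left(48 - 5\right) \left(-8\right)\right)^{2}} = \frac{1}{2 \left(43 \left(-8\right)\right)^{2}} = \frac{1}{2 \left(-344\right)^{2}} = \frac{1}{2 \cdot 118336} = \frac{1}{236672}$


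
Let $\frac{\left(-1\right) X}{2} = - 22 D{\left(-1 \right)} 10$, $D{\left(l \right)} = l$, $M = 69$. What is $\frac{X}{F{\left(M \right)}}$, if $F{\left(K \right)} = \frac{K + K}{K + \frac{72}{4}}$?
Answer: $- \frac{6380}{23} \approx -277.39$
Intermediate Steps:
$F{\left(K \right)} = \frac{2 K}{18 + K}$ ($F{\left(K \right)} = \frac{2 K}{K + 72 \cdot \frac{1}{4}} = \frac{2 K}{K + 18} = \frac{2 K}{18 + K}$)
$X = -440$ ($X = - 2 \left(-22\right) \left(-1\right) 10 = - 2 \cdot 22 \cdot 10 = \left(-2\right) 220 = -440$)
$\frac{X}{F{\left(M \right)}} = - \frac{440}{2 \cdot 69 \frac{1}{18 + 69}} = - \frac{440}{2 \cdot 69 \cdot \frac{1}{87}} = - \frac{440}{\frac{46}{29}} = \left(-440\right) \frac{29}{46} = - \frac{6380}{23}$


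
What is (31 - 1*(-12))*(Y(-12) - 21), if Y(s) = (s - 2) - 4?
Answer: -1677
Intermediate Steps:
Y(s) = -6 + s (Y(s) = (-2 + s) - 4 = -6 + s)
(31 - 1*(-12))*(Y(-12) - 21) = (31 - 1*(-12))*((-6 - 12) - 21) = (31 + 12)*(-18 - 21) = 43*(-39) = -1677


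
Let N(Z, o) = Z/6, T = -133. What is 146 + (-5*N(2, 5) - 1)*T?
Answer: 1502/3 ≈ 500.67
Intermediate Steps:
N(Z, o) = Z/6 (N(Z, o) = Z*(1/6) = Z/6)
146 + (-5*N(2, 5) - 1)*T = 146 + (-5*2/6 - 1)*(-133) = 146 + (-5*1/3 - 1)*(-133) = 146 + (-5/3 - 1)*(-133) = 146 - 8/3*(-133) = 146 + 1064/3 = 1502/3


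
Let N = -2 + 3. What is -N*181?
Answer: -181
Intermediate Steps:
N = 1
-N*181 = -181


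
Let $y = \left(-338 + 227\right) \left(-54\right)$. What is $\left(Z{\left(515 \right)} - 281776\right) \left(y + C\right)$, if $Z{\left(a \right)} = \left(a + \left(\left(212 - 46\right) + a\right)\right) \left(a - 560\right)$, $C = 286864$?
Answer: $-98281973368$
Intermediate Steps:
$y = 5994$ ($y = \left(-111\right) \left(-54\right) = 5994$)
$Z{\left(a \right)} = \left(-560 + a\right) \left(166 + 2 a\right)$ ($Z{\left(a \right)} = \left(a + \left(166 + a\right)\right) \left(-560 + a\right) = \left(166 + 2 a\right) \left(-560 + a\right) = \left(-560 + a\right) \left(166 + 2 a\right)$)
$\left(Z{\left(515 \right)} - 281776\right) \left(y + C\right) = \left(\left(-92960 - 491310 + 2 \cdot 515^{2}\right) - 281776\right) \left(5994 + 286864\right) = \left(\left(-92960 - 491310 + 2 \cdot 265225\right) - 281776\right) 292858 = \left(\left(-92960 - 491310 + 530450\right) - 281776\right) 292858 = \left(-53820 - 281776\right) 292858 = \left(-335596\right) 292858 = -98281973368$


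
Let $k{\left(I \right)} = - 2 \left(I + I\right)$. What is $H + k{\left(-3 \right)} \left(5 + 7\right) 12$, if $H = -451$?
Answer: $1277$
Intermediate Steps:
$k{\left(I \right)} = - 4 I$ ($k{\left(I \right)} = - 2 \cdot 2 I = - 4 I$)
$H + k{\left(-3 \right)} \left(5 + 7\right) 12 = -451 + \left(-4\right) \left(-3\right) \left(5 + 7\right) 12 = -451 + 12 \cdot 12 \cdot 12 = -451 + 12 \cdot 144 = -451 + 1728 = 1277$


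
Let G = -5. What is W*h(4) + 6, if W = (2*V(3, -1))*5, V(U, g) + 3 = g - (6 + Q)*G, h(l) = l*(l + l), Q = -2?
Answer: 5126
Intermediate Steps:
h(l) = 2*l² (h(l) = l*(2*l) = 2*l²)
V(U, g) = 17 + g (V(U, g) = -3 + (g - (6 - 2)*(-5)) = -3 + (g - 4*(-5)) = -3 + (g - 1*(-20)) = -3 + (g + 20) = -3 + (20 + g) = 17 + g)
W = 160 (W = (2*(17 - 1))*5 = (2*16)*5 = 32*5 = 160)
W*h(4) + 6 = 160*(2*4²) + 6 = 160*(2*16) + 6 = 160*32 + 6 = 5120 + 6 = 5126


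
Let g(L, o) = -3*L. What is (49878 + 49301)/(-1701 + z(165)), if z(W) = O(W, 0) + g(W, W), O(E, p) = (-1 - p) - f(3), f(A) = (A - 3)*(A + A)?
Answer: -99179/2197 ≈ -45.143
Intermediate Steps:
f(A) = 2*A*(-3 + A) (f(A) = (-3 + A)*(2*A) = 2*A*(-3 + A))
O(E, p) = -1 - p (O(E, p) = (-1 - p) - 2*3*(-3 + 3) = (-1 - p) - 2*3*0 = (-1 - p) - 1*0 = (-1 - p) + 0 = -1 - p)
z(W) = -1 - 3*W (z(W) = (-1 - 1*0) - 3*W = (-1 + 0) - 3*W = -1 - 3*W)
(49878 + 49301)/(-1701 + z(165)) = (49878 + 49301)/(-1701 + (-1 - 3*165)) = 99179/(-1701 + (-1 - 495)) = 99179/(-1701 - 496) = 99179/(-2197) = 99179*(-1/2197) = -99179/2197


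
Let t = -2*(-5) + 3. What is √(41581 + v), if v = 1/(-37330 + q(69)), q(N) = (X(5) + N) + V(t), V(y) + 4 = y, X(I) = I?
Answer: √57686943295982/37247 ≈ 203.91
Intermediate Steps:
t = 13 (t = 10 + 3 = 13)
V(y) = -4 + y
q(N) = 14 + N (q(N) = (5 + N) + (-4 + 13) = (5 + N) + 9 = 14 + N)
v = -1/37247 (v = 1/(-37330 + (14 + 69)) = 1/(-37330 + 83) = 1/(-37247) = -1/37247 ≈ -2.6848e-5)
√(41581 + v) = √(41581 - 1/37247) = √(1548767506/37247) = √57686943295982/37247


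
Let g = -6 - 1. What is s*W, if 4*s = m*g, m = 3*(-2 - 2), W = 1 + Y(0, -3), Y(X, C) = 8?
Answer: 189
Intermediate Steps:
W = 9 (W = 1 + 8 = 9)
g = -7
m = -12 (m = 3*(-4) = -12)
s = 21 (s = (-12*(-7))/4 = (¼)*84 = 21)
s*W = 21*9 = 189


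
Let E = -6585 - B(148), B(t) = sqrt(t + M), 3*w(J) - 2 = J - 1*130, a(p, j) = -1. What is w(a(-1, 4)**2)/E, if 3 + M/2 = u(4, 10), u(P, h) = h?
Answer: 278765/43362063 - 127*sqrt(2)/14454021 ≈ 0.0064164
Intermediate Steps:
M = 14 (M = -6 + 2*10 = -6 + 20 = 14)
w(J) = -128/3 + J/3 (w(J) = 2/3 + (J - 1*130)/3 = 2/3 + (J - 130)/3 = 2/3 + (-130 + J)/3 = 2/3 + (-130/3 + J/3) = -128/3 + J/3)
B(t) = sqrt(14 + t) (B(t) = sqrt(t + 14) = sqrt(14 + t))
E = -6585 - 9*sqrt(2) (E = -6585 - sqrt(14 + 148) = -6585 - sqrt(162) = -6585 - 9*sqrt(2) ≈ -6597.7)
w(a(-1, 4)**2)/E = (-128/3 + (1/3)*(-1)**2)/(-6585 - 9*sqrt(2)) = (-128/3 + (1/3)*1)/(-6585 - 9*sqrt(2)) = (-128/3 + 1/3)/(-6585 - 9*sqrt(2)) = -127/(3*(-6585 - 9*sqrt(2)))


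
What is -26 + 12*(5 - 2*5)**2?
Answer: 274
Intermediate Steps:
-26 + 12*(5 - 2*5)**2 = -26 + 12*(5 - 10)**2 = -26 + 12*(-5)**2 = -26 + 12*25 = -26 + 300 = 274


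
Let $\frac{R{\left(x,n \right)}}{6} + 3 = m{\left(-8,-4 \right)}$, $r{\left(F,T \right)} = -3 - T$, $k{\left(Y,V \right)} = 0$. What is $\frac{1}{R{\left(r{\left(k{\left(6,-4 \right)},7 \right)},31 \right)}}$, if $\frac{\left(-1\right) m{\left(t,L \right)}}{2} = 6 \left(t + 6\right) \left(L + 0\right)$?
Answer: $- \frac{1}{594} \approx -0.0016835$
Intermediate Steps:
$m{\left(t,L \right)} = - 12 L \left(6 + t\right)$ ($m{\left(t,L \right)} = - 2 \cdot 6 \left(t + 6\right) \left(L + 0\right) = - 2 \cdot 6 \left(6 + t\right) L = - 2 \cdot 6 L \left(6 + t\right) = - 12 L \left(6 + t\right)$)
$R{\left(x,n \right)} = -594$ ($R{\left(x,n \right)} = -18 + 6 \left(\left(-12\right) \left(-4\right) \left(6 - 8\right)\right) = -18 + 6 \left(\left(-12\right) \left(-4\right) \left(-2\right)\right) = -18 + 6 \left(-96\right) = -18 - 576 = -594$)
$\frac{1}{R{\left(r{\left(k{\left(6,-4 \right)},7 \right)},31 \right)}} = \frac{1}{-594} = - \frac{1}{594}$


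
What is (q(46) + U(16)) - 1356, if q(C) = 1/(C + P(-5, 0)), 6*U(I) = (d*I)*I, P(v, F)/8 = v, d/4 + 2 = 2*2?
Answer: -2029/2 ≈ -1014.5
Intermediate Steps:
d = 8 (d = -8 + 4*(2*2) = -8 + 4*4 = -8 + 16 = 8)
P(v, F) = 8*v
U(I) = 4*I²/3 (U(I) = ((8*I)*I)/6 = (8*I²)/6 = 4*I²/3)
q(C) = 1/(-40 + C) (q(C) = 1/(C + 8*(-5)) = 1/(C - 40) = 1/(-40 + C))
(q(46) + U(16)) - 1356 = (1/(-40 + 46) + (4/3)*16²) - 1356 = (1/6 + (4/3)*256) - 1356 = (⅙ + 1024/3) - 1356 = 683/2 - 1356 = -2029/2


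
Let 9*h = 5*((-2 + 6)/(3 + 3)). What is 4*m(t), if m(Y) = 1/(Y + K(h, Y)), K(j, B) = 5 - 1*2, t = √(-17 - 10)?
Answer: ⅓ - I*√3/3 ≈ 0.33333 - 0.57735*I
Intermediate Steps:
t = 3*I*√3 (t = √(-27) = 3*I*√3 ≈ 5.1962*I)
h = 10/27 (h = (5*((-2 + 6)/(3 + 3)))/9 = (5*(4/6))/9 = (5*(4*(⅙)))/9 = (5*(⅔))/9 = (⅑)*(10/3) = 10/27 ≈ 0.37037)
K(j, B) = 3 (K(j, B) = 5 - 2 = 3)
m(Y) = 1/(3 + Y) (m(Y) = 1/(Y + 3) = 1/(3 + Y))
4*m(t) = 4/(3 + 3*I*√3)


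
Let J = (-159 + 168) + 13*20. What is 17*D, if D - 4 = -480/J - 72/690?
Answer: 1110304/30935 ≈ 35.892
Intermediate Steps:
J = 269 (J = 9 + 260 = 269)
D = 65312/30935 (D = 4 + (-480/269 - 72/690) = 4 + (-480*1/269 - 72*1/690) = 4 + (-480/269 - 12/115) = 4 - 58428/30935 = 65312/30935 ≈ 2.1113)
17*D = 17*(65312/30935) = 1110304/30935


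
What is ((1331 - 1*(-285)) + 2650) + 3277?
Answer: 7543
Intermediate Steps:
((1331 - 1*(-285)) + 2650) + 3277 = ((1331 + 285) + 2650) + 3277 = (1616 + 2650) + 3277 = 4266 + 3277 = 7543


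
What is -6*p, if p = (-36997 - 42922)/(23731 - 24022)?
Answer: -159838/97 ≈ -1647.8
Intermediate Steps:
p = 79919/291 (p = -79919/(-291) = -79919*(-1/291) = 79919/291 ≈ 274.64)
-6*p = -6*79919/291 = -159838/97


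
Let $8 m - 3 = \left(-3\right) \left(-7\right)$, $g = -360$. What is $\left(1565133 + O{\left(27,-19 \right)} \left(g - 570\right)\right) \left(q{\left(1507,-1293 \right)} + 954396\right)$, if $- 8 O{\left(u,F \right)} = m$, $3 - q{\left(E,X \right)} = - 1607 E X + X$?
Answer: $- \frac{19602121903729155}{4} \approx -4.9005 \cdot 10^{15}$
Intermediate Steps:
$q{\left(E,X \right)} = 3 - X + 1607 E X$ ($q{\left(E,X \right)} = 3 - \left(- 1607 E X + X\right) = 3 - \left(X - 1607 E X\right) = 3 + \left(- X + 1607 E X\right) = 3 - X + 1607 E X$)
$m = 3$ ($m = \frac{3}{8} + \frac{\left(-3\right) \left(-7\right)}{8} = \frac{3}{8} + \frac{1}{8} \cdot 21 = \frac{3}{8} + \frac{21}{8} = 3$)
$O{\left(u,F \right)} = - \frac{3}{8}$ ($O{\left(u,F \right)} = \left(- \frac{1}{8}\right) 3 = - \frac{3}{8}$)
$\left(1565133 + O{\left(27,-19 \right)} \left(g - 570\right)\right) \left(q{\left(1507,-1293 \right)} + 954396\right) = \left(1565133 - \frac{3 \left(-360 - 570\right)}{8}\right) \left(\left(3 - -1293 + 1607 \cdot 1507 \left(-1293\right)\right) + 954396\right) = \left(1565133 - - \frac{1395}{4}\right) \left(\left(3 + 1293 - 3131321457\right) + 954396\right) = \left(1565133 + \frac{1395}{4}\right) \left(-3131320161 + 954396\right) = \frac{6261927}{4} \left(-3130365765\right) = - \frac{19602121903729155}{4}$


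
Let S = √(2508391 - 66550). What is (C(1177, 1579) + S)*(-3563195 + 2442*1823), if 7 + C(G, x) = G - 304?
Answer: 769502486 + 888571*√2441841 ≈ 2.1580e+9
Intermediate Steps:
S = √2441841 ≈ 1562.6
C(G, x) = -311 + G (C(G, x) = -7 + (G - 304) = -7 + (-304 + G) = -311 + G)
(C(1177, 1579) + S)*(-3563195 + 2442*1823) = ((-311 + 1177) + √2441841)*(-3563195 + 2442*1823) = (866 + √2441841)*(-3563195 + 4451766) = (866 + √2441841)*888571 = 769502486 + 888571*√2441841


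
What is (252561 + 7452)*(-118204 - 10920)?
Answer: -33573918612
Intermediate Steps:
(252561 + 7452)*(-118204 - 10920) = 260013*(-129124) = -33573918612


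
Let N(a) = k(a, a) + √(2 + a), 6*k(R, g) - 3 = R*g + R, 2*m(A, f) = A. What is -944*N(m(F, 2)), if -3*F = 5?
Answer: -12154/27 - 472*√42/3 ≈ -1469.8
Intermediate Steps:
F = -5/3 (F = -⅓*5 = -5/3 ≈ -1.6667)
m(A, f) = A/2
k(R, g) = ½ + R/6 + R*g/6 (k(R, g) = ½ + (R*g + R)/6 = ½ + (R + R*g)/6 = ½ + (R/6 + R*g/6) = ½ + R/6 + R*g/6)
N(a) = ½ + √(2 + a) + a/6 + a²/6 (N(a) = (½ + a/6 + a*a/6) + √(2 + a) = (½ + a/6 + a²/6) + √(2 + a) = ½ + √(2 + a) + a/6 + a²/6)
-944*N(m(F, 2)) = -944*(½ + √(2 + (½)*(-5/3)) + ((½)*(-5/3))/6 + ((½)*(-5/3))²/6) = -944*(½ + √(2 - ⅚) + (⅙)*(-⅚) + (-⅚)²/6) = -944*(½ + √(7/6) - 5/36 + (⅙)*(25/36)) = -944*(½ + √42/6 - 5/36 + 25/216) = -944*(103/216 + √42/6) = -12154/27 - 472*√42/3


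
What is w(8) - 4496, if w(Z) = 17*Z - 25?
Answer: -4385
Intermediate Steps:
w(Z) = -25 + 17*Z
w(8) - 4496 = (-25 + 17*8) - 4496 = (-25 + 136) - 4496 = 111 - 4496 = -4385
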